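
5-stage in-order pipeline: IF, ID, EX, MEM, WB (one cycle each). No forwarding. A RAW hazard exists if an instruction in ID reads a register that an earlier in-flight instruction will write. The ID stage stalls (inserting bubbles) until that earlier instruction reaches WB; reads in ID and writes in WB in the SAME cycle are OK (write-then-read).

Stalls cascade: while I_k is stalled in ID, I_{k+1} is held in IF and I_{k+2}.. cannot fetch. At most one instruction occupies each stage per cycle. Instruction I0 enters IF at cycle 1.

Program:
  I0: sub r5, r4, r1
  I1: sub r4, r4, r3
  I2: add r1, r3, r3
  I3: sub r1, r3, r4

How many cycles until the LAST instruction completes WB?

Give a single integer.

I0 sub r5 <- r4,r1: IF@1 ID@2 stall=0 (-) EX@3 MEM@4 WB@5
I1 sub r4 <- r4,r3: IF@2 ID@3 stall=0 (-) EX@4 MEM@5 WB@6
I2 add r1 <- r3,r3: IF@3 ID@4 stall=0 (-) EX@5 MEM@6 WB@7
I3 sub r1 <- r3,r4: IF@4 ID@5 stall=1 (RAW on I1.r4 (WB@6)) EX@7 MEM@8 WB@9

Answer: 9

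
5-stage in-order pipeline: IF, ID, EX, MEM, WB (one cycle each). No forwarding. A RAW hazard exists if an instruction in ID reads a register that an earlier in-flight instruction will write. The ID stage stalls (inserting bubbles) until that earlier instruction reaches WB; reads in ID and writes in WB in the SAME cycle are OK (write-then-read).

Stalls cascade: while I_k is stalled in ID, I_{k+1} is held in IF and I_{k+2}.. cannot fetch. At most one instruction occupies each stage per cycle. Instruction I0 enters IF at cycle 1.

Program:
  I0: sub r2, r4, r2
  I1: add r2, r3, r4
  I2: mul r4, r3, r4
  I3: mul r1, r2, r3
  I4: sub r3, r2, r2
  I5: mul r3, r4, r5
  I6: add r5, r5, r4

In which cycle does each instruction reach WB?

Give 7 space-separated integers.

I0 sub r2 <- r4,r2: IF@1 ID@2 stall=0 (-) EX@3 MEM@4 WB@5
I1 add r2 <- r3,r4: IF@2 ID@3 stall=0 (-) EX@4 MEM@5 WB@6
I2 mul r4 <- r3,r4: IF@3 ID@4 stall=0 (-) EX@5 MEM@6 WB@7
I3 mul r1 <- r2,r3: IF@4 ID@5 stall=1 (RAW on I1.r2 (WB@6)) EX@7 MEM@8 WB@9
I4 sub r3 <- r2,r2: IF@5 ID@7 stall=0 (-) EX@8 MEM@9 WB@10
I5 mul r3 <- r4,r5: IF@7 ID@8 stall=0 (-) EX@9 MEM@10 WB@11
I6 add r5 <- r5,r4: IF@8 ID@9 stall=0 (-) EX@10 MEM@11 WB@12

Answer: 5 6 7 9 10 11 12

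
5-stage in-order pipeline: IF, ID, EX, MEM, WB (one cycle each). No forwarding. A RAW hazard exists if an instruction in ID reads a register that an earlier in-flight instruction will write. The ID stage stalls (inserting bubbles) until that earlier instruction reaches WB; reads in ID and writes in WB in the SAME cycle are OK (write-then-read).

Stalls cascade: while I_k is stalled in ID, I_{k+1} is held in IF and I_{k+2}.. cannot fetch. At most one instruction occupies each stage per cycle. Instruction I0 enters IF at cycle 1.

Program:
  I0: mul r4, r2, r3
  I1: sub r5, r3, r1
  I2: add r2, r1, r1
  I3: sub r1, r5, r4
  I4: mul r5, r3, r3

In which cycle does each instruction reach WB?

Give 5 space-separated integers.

Answer: 5 6 7 9 10

Derivation:
I0 mul r4 <- r2,r3: IF@1 ID@2 stall=0 (-) EX@3 MEM@4 WB@5
I1 sub r5 <- r3,r1: IF@2 ID@3 stall=0 (-) EX@4 MEM@5 WB@6
I2 add r2 <- r1,r1: IF@3 ID@4 stall=0 (-) EX@5 MEM@6 WB@7
I3 sub r1 <- r5,r4: IF@4 ID@5 stall=1 (RAW on I1.r5 (WB@6)) EX@7 MEM@8 WB@9
I4 mul r5 <- r3,r3: IF@5 ID@7 stall=0 (-) EX@8 MEM@9 WB@10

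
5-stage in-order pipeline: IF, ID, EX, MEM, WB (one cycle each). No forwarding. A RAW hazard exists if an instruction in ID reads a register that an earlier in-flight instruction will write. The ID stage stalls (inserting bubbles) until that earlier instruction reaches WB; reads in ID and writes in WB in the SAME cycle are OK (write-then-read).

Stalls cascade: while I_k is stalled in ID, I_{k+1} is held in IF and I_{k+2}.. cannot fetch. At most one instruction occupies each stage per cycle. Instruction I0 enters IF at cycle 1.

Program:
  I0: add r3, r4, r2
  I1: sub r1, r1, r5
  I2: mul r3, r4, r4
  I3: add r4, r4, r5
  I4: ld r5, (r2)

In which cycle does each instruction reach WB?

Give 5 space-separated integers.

I0 add r3 <- r4,r2: IF@1 ID@2 stall=0 (-) EX@3 MEM@4 WB@5
I1 sub r1 <- r1,r5: IF@2 ID@3 stall=0 (-) EX@4 MEM@5 WB@6
I2 mul r3 <- r4,r4: IF@3 ID@4 stall=0 (-) EX@5 MEM@6 WB@7
I3 add r4 <- r4,r5: IF@4 ID@5 stall=0 (-) EX@6 MEM@7 WB@8
I4 ld r5 <- r2: IF@5 ID@6 stall=0 (-) EX@7 MEM@8 WB@9

Answer: 5 6 7 8 9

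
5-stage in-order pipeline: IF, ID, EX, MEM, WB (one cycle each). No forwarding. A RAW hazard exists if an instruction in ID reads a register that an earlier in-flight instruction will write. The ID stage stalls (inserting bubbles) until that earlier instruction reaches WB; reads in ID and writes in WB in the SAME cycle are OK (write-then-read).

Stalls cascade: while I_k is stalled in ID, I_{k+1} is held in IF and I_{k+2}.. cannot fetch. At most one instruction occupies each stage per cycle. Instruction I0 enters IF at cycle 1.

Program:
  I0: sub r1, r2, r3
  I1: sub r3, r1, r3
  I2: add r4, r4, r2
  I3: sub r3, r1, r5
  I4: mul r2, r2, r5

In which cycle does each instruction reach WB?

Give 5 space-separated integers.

Answer: 5 8 9 10 11

Derivation:
I0 sub r1 <- r2,r3: IF@1 ID@2 stall=0 (-) EX@3 MEM@4 WB@5
I1 sub r3 <- r1,r3: IF@2 ID@3 stall=2 (RAW on I0.r1 (WB@5)) EX@6 MEM@7 WB@8
I2 add r4 <- r4,r2: IF@3 ID@6 stall=0 (-) EX@7 MEM@8 WB@9
I3 sub r3 <- r1,r5: IF@6 ID@7 stall=0 (-) EX@8 MEM@9 WB@10
I4 mul r2 <- r2,r5: IF@7 ID@8 stall=0 (-) EX@9 MEM@10 WB@11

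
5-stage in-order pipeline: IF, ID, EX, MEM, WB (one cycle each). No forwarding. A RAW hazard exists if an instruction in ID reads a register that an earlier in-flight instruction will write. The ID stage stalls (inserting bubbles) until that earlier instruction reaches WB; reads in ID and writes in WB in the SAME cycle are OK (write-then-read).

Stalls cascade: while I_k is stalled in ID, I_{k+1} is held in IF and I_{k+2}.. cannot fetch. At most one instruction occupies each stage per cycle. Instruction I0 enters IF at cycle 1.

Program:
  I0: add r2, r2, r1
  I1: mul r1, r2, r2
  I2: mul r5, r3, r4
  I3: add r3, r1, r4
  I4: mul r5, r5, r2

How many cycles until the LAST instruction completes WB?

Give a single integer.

I0 add r2 <- r2,r1: IF@1 ID@2 stall=0 (-) EX@3 MEM@4 WB@5
I1 mul r1 <- r2,r2: IF@2 ID@3 stall=2 (RAW on I0.r2 (WB@5)) EX@6 MEM@7 WB@8
I2 mul r5 <- r3,r4: IF@3 ID@6 stall=0 (-) EX@7 MEM@8 WB@9
I3 add r3 <- r1,r4: IF@6 ID@7 stall=1 (RAW on I1.r1 (WB@8)) EX@9 MEM@10 WB@11
I4 mul r5 <- r5,r2: IF@7 ID@9 stall=0 (-) EX@10 MEM@11 WB@12

Answer: 12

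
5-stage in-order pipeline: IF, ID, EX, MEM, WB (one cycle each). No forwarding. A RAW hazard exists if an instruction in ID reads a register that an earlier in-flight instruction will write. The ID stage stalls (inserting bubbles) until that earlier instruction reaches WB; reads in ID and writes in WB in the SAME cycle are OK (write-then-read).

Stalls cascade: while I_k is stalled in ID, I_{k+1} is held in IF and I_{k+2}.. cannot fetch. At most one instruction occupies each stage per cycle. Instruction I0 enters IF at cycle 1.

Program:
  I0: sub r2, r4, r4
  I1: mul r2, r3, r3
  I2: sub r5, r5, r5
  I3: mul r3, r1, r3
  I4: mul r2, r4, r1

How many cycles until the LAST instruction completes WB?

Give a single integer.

Answer: 9

Derivation:
I0 sub r2 <- r4,r4: IF@1 ID@2 stall=0 (-) EX@3 MEM@4 WB@5
I1 mul r2 <- r3,r3: IF@2 ID@3 stall=0 (-) EX@4 MEM@5 WB@6
I2 sub r5 <- r5,r5: IF@3 ID@4 stall=0 (-) EX@5 MEM@6 WB@7
I3 mul r3 <- r1,r3: IF@4 ID@5 stall=0 (-) EX@6 MEM@7 WB@8
I4 mul r2 <- r4,r1: IF@5 ID@6 stall=0 (-) EX@7 MEM@8 WB@9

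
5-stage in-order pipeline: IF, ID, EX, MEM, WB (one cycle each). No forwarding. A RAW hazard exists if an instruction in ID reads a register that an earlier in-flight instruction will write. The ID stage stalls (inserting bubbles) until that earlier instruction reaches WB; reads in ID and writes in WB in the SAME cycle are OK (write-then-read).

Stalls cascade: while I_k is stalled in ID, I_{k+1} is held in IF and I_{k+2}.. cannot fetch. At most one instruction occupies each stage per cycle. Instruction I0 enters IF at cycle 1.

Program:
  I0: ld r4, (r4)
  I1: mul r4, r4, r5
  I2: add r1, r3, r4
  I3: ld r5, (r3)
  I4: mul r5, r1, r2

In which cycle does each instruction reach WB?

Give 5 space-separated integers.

I0 ld r4 <- r4: IF@1 ID@2 stall=0 (-) EX@3 MEM@4 WB@5
I1 mul r4 <- r4,r5: IF@2 ID@3 stall=2 (RAW on I0.r4 (WB@5)) EX@6 MEM@7 WB@8
I2 add r1 <- r3,r4: IF@3 ID@6 stall=2 (RAW on I1.r4 (WB@8)) EX@9 MEM@10 WB@11
I3 ld r5 <- r3: IF@6 ID@9 stall=0 (-) EX@10 MEM@11 WB@12
I4 mul r5 <- r1,r2: IF@9 ID@10 stall=1 (RAW on I2.r1 (WB@11)) EX@12 MEM@13 WB@14

Answer: 5 8 11 12 14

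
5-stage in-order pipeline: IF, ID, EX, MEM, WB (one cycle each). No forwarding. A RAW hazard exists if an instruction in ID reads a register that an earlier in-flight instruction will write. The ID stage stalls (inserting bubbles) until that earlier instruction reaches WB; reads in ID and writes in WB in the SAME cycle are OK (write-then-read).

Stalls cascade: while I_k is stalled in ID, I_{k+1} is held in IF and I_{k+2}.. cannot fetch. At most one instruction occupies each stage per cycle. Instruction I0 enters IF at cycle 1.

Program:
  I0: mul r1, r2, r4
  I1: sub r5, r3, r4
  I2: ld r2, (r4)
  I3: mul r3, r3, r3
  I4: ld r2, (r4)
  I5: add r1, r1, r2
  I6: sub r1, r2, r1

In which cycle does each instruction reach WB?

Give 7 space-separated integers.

I0 mul r1 <- r2,r4: IF@1 ID@2 stall=0 (-) EX@3 MEM@4 WB@5
I1 sub r5 <- r3,r4: IF@2 ID@3 stall=0 (-) EX@4 MEM@5 WB@6
I2 ld r2 <- r4: IF@3 ID@4 stall=0 (-) EX@5 MEM@6 WB@7
I3 mul r3 <- r3,r3: IF@4 ID@5 stall=0 (-) EX@6 MEM@7 WB@8
I4 ld r2 <- r4: IF@5 ID@6 stall=0 (-) EX@7 MEM@8 WB@9
I5 add r1 <- r1,r2: IF@6 ID@7 stall=2 (RAW on I4.r2 (WB@9)) EX@10 MEM@11 WB@12
I6 sub r1 <- r2,r1: IF@7 ID@10 stall=2 (RAW on I5.r1 (WB@12)) EX@13 MEM@14 WB@15

Answer: 5 6 7 8 9 12 15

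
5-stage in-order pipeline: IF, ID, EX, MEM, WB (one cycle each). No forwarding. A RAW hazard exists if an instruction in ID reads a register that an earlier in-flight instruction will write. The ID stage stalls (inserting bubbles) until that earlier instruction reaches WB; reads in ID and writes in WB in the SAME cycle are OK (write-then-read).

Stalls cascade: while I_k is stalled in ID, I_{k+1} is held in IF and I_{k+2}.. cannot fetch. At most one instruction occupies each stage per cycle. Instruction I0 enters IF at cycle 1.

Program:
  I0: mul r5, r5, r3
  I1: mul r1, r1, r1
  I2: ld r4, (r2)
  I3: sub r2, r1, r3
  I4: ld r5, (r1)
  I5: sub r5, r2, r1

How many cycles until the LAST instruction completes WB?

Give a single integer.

I0 mul r5 <- r5,r3: IF@1 ID@2 stall=0 (-) EX@3 MEM@4 WB@5
I1 mul r1 <- r1,r1: IF@2 ID@3 stall=0 (-) EX@4 MEM@5 WB@6
I2 ld r4 <- r2: IF@3 ID@4 stall=0 (-) EX@5 MEM@6 WB@7
I3 sub r2 <- r1,r3: IF@4 ID@5 stall=1 (RAW on I1.r1 (WB@6)) EX@7 MEM@8 WB@9
I4 ld r5 <- r1: IF@5 ID@7 stall=0 (-) EX@8 MEM@9 WB@10
I5 sub r5 <- r2,r1: IF@7 ID@8 stall=1 (RAW on I3.r2 (WB@9)) EX@10 MEM@11 WB@12

Answer: 12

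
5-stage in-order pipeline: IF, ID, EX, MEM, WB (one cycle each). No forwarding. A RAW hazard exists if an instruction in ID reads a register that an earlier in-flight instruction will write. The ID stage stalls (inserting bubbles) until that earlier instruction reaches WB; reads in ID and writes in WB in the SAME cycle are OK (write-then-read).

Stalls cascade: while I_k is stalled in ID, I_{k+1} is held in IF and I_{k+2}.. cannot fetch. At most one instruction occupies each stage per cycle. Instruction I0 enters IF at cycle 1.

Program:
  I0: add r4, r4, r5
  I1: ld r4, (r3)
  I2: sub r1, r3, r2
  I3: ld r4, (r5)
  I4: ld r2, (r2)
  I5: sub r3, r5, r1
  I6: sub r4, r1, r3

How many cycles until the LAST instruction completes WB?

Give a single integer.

Answer: 13

Derivation:
I0 add r4 <- r4,r5: IF@1 ID@2 stall=0 (-) EX@3 MEM@4 WB@5
I1 ld r4 <- r3: IF@2 ID@3 stall=0 (-) EX@4 MEM@5 WB@6
I2 sub r1 <- r3,r2: IF@3 ID@4 stall=0 (-) EX@5 MEM@6 WB@7
I3 ld r4 <- r5: IF@4 ID@5 stall=0 (-) EX@6 MEM@7 WB@8
I4 ld r2 <- r2: IF@5 ID@6 stall=0 (-) EX@7 MEM@8 WB@9
I5 sub r3 <- r5,r1: IF@6 ID@7 stall=0 (-) EX@8 MEM@9 WB@10
I6 sub r4 <- r1,r3: IF@7 ID@8 stall=2 (RAW on I5.r3 (WB@10)) EX@11 MEM@12 WB@13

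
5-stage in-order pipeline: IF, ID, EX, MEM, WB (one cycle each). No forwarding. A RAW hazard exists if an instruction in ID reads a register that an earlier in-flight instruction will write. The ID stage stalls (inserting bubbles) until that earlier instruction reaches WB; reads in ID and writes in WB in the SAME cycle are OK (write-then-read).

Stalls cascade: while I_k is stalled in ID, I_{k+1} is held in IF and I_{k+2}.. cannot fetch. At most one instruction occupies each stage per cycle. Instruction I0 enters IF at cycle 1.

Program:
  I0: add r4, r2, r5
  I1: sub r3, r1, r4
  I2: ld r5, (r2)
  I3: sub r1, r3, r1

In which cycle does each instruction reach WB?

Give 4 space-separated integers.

Answer: 5 8 9 11

Derivation:
I0 add r4 <- r2,r5: IF@1 ID@2 stall=0 (-) EX@3 MEM@4 WB@5
I1 sub r3 <- r1,r4: IF@2 ID@3 stall=2 (RAW on I0.r4 (WB@5)) EX@6 MEM@7 WB@8
I2 ld r5 <- r2: IF@3 ID@6 stall=0 (-) EX@7 MEM@8 WB@9
I3 sub r1 <- r3,r1: IF@6 ID@7 stall=1 (RAW on I1.r3 (WB@8)) EX@9 MEM@10 WB@11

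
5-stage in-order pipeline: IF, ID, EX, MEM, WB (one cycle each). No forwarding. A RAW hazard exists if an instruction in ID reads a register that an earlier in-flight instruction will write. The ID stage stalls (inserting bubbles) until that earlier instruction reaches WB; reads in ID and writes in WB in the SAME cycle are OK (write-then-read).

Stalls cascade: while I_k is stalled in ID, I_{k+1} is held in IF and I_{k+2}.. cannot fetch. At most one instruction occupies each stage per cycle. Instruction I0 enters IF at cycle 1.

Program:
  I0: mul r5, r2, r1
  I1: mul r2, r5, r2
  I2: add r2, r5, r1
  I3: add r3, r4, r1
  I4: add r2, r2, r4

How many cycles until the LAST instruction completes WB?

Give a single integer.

I0 mul r5 <- r2,r1: IF@1 ID@2 stall=0 (-) EX@3 MEM@4 WB@5
I1 mul r2 <- r5,r2: IF@2 ID@3 stall=2 (RAW on I0.r5 (WB@5)) EX@6 MEM@7 WB@8
I2 add r2 <- r5,r1: IF@3 ID@6 stall=0 (-) EX@7 MEM@8 WB@9
I3 add r3 <- r4,r1: IF@6 ID@7 stall=0 (-) EX@8 MEM@9 WB@10
I4 add r2 <- r2,r4: IF@7 ID@8 stall=1 (RAW on I2.r2 (WB@9)) EX@10 MEM@11 WB@12

Answer: 12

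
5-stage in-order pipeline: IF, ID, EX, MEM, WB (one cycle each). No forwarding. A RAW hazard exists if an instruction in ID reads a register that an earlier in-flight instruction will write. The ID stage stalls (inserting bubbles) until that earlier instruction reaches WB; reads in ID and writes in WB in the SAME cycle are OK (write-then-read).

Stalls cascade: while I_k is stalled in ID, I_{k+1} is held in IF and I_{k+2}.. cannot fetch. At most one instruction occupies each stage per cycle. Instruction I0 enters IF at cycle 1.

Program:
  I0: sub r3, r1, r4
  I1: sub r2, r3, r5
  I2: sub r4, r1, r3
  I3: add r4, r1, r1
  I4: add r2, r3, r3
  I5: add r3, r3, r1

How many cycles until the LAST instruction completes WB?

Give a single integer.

I0 sub r3 <- r1,r4: IF@1 ID@2 stall=0 (-) EX@3 MEM@4 WB@5
I1 sub r2 <- r3,r5: IF@2 ID@3 stall=2 (RAW on I0.r3 (WB@5)) EX@6 MEM@7 WB@8
I2 sub r4 <- r1,r3: IF@3 ID@6 stall=0 (-) EX@7 MEM@8 WB@9
I3 add r4 <- r1,r1: IF@6 ID@7 stall=0 (-) EX@8 MEM@9 WB@10
I4 add r2 <- r3,r3: IF@7 ID@8 stall=0 (-) EX@9 MEM@10 WB@11
I5 add r3 <- r3,r1: IF@8 ID@9 stall=0 (-) EX@10 MEM@11 WB@12

Answer: 12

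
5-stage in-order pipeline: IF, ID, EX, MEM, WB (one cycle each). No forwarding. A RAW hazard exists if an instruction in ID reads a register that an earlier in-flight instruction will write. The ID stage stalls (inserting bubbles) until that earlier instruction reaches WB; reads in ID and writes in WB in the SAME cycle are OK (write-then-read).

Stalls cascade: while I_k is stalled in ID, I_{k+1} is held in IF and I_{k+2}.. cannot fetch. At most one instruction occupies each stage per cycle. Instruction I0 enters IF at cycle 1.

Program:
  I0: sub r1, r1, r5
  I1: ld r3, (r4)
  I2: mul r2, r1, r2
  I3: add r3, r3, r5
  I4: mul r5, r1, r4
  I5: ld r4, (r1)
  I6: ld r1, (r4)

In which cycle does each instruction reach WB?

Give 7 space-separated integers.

I0 sub r1 <- r1,r5: IF@1 ID@2 stall=0 (-) EX@3 MEM@4 WB@5
I1 ld r3 <- r4: IF@2 ID@3 stall=0 (-) EX@4 MEM@5 WB@6
I2 mul r2 <- r1,r2: IF@3 ID@4 stall=1 (RAW on I0.r1 (WB@5)) EX@6 MEM@7 WB@8
I3 add r3 <- r3,r5: IF@4 ID@6 stall=0 (-) EX@7 MEM@8 WB@9
I4 mul r5 <- r1,r4: IF@6 ID@7 stall=0 (-) EX@8 MEM@9 WB@10
I5 ld r4 <- r1: IF@7 ID@8 stall=0 (-) EX@9 MEM@10 WB@11
I6 ld r1 <- r4: IF@8 ID@9 stall=2 (RAW on I5.r4 (WB@11)) EX@12 MEM@13 WB@14

Answer: 5 6 8 9 10 11 14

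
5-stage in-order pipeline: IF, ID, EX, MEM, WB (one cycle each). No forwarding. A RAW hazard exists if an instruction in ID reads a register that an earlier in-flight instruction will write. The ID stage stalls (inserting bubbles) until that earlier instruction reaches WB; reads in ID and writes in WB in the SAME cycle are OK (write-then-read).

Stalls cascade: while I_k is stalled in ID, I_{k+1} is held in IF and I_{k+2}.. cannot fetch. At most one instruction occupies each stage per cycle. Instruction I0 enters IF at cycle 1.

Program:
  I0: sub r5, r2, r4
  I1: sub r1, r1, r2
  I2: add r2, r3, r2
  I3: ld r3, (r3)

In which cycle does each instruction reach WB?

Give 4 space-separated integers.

Answer: 5 6 7 8

Derivation:
I0 sub r5 <- r2,r4: IF@1 ID@2 stall=0 (-) EX@3 MEM@4 WB@5
I1 sub r1 <- r1,r2: IF@2 ID@3 stall=0 (-) EX@4 MEM@5 WB@6
I2 add r2 <- r3,r2: IF@3 ID@4 stall=0 (-) EX@5 MEM@6 WB@7
I3 ld r3 <- r3: IF@4 ID@5 stall=0 (-) EX@6 MEM@7 WB@8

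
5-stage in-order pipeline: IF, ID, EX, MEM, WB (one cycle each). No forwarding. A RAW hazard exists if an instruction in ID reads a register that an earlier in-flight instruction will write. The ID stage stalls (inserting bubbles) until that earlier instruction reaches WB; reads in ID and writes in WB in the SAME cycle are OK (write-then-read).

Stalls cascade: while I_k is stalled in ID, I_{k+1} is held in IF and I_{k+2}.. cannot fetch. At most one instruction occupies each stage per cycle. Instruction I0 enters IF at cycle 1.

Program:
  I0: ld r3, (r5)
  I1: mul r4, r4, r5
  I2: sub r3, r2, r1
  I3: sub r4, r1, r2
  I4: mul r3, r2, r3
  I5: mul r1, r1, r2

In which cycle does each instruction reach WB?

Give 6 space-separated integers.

I0 ld r3 <- r5: IF@1 ID@2 stall=0 (-) EX@3 MEM@4 WB@5
I1 mul r4 <- r4,r5: IF@2 ID@3 stall=0 (-) EX@4 MEM@5 WB@6
I2 sub r3 <- r2,r1: IF@3 ID@4 stall=0 (-) EX@5 MEM@6 WB@7
I3 sub r4 <- r1,r2: IF@4 ID@5 stall=0 (-) EX@6 MEM@7 WB@8
I4 mul r3 <- r2,r3: IF@5 ID@6 stall=1 (RAW on I2.r3 (WB@7)) EX@8 MEM@9 WB@10
I5 mul r1 <- r1,r2: IF@6 ID@8 stall=0 (-) EX@9 MEM@10 WB@11

Answer: 5 6 7 8 10 11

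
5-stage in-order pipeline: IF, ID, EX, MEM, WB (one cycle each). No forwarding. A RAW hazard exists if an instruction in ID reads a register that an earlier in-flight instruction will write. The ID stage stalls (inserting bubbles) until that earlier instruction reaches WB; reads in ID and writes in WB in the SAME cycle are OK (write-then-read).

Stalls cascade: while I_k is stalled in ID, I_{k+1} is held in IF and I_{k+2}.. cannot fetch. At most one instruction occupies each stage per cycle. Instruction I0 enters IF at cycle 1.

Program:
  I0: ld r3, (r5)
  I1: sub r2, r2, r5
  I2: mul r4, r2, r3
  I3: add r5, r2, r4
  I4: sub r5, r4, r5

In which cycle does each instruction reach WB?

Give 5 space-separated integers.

I0 ld r3 <- r5: IF@1 ID@2 stall=0 (-) EX@3 MEM@4 WB@5
I1 sub r2 <- r2,r5: IF@2 ID@3 stall=0 (-) EX@4 MEM@5 WB@6
I2 mul r4 <- r2,r3: IF@3 ID@4 stall=2 (RAW on I1.r2 (WB@6)) EX@7 MEM@8 WB@9
I3 add r5 <- r2,r4: IF@4 ID@7 stall=2 (RAW on I2.r4 (WB@9)) EX@10 MEM@11 WB@12
I4 sub r5 <- r4,r5: IF@7 ID@10 stall=2 (RAW on I3.r5 (WB@12)) EX@13 MEM@14 WB@15

Answer: 5 6 9 12 15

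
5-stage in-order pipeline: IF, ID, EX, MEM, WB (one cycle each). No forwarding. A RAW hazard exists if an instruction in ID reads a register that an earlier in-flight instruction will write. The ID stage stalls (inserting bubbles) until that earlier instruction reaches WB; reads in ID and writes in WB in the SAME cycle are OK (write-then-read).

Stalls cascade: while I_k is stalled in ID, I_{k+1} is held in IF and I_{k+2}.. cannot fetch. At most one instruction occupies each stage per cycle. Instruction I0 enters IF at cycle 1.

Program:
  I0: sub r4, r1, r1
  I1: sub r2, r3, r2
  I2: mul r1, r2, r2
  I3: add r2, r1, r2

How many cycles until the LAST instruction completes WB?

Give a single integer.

I0 sub r4 <- r1,r1: IF@1 ID@2 stall=0 (-) EX@3 MEM@4 WB@5
I1 sub r2 <- r3,r2: IF@2 ID@3 stall=0 (-) EX@4 MEM@5 WB@6
I2 mul r1 <- r2,r2: IF@3 ID@4 stall=2 (RAW on I1.r2 (WB@6)) EX@7 MEM@8 WB@9
I3 add r2 <- r1,r2: IF@4 ID@7 stall=2 (RAW on I2.r1 (WB@9)) EX@10 MEM@11 WB@12

Answer: 12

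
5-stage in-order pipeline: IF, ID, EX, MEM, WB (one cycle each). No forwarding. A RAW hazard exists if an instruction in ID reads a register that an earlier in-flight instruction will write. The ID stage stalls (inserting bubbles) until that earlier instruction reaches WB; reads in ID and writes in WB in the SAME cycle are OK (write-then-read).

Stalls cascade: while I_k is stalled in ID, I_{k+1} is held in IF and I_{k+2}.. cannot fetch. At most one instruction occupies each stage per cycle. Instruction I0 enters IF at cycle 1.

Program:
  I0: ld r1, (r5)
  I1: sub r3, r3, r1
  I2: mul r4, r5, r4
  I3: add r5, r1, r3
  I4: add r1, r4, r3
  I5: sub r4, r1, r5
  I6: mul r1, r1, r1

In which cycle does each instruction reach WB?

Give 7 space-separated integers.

I0 ld r1 <- r5: IF@1 ID@2 stall=0 (-) EX@3 MEM@4 WB@5
I1 sub r3 <- r3,r1: IF@2 ID@3 stall=2 (RAW on I0.r1 (WB@5)) EX@6 MEM@7 WB@8
I2 mul r4 <- r5,r4: IF@3 ID@6 stall=0 (-) EX@7 MEM@8 WB@9
I3 add r5 <- r1,r3: IF@6 ID@7 stall=1 (RAW on I1.r3 (WB@8)) EX@9 MEM@10 WB@11
I4 add r1 <- r4,r3: IF@7 ID@9 stall=0 (-) EX@10 MEM@11 WB@12
I5 sub r4 <- r1,r5: IF@9 ID@10 stall=2 (RAW on I4.r1 (WB@12)) EX@13 MEM@14 WB@15
I6 mul r1 <- r1,r1: IF@10 ID@13 stall=0 (-) EX@14 MEM@15 WB@16

Answer: 5 8 9 11 12 15 16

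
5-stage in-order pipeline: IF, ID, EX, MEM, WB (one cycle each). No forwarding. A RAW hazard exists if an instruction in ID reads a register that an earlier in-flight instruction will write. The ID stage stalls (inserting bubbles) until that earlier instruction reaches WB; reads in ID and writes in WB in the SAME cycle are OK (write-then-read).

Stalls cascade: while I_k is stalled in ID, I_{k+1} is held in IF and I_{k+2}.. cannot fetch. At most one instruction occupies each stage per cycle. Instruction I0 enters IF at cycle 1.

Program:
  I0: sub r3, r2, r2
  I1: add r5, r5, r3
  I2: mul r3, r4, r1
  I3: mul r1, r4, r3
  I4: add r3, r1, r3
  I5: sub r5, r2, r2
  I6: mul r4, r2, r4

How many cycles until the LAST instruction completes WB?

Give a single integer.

I0 sub r3 <- r2,r2: IF@1 ID@2 stall=0 (-) EX@3 MEM@4 WB@5
I1 add r5 <- r5,r3: IF@2 ID@3 stall=2 (RAW on I0.r3 (WB@5)) EX@6 MEM@7 WB@8
I2 mul r3 <- r4,r1: IF@3 ID@6 stall=0 (-) EX@7 MEM@8 WB@9
I3 mul r1 <- r4,r3: IF@6 ID@7 stall=2 (RAW on I2.r3 (WB@9)) EX@10 MEM@11 WB@12
I4 add r3 <- r1,r3: IF@7 ID@10 stall=2 (RAW on I3.r1 (WB@12)) EX@13 MEM@14 WB@15
I5 sub r5 <- r2,r2: IF@10 ID@13 stall=0 (-) EX@14 MEM@15 WB@16
I6 mul r4 <- r2,r4: IF@13 ID@14 stall=0 (-) EX@15 MEM@16 WB@17

Answer: 17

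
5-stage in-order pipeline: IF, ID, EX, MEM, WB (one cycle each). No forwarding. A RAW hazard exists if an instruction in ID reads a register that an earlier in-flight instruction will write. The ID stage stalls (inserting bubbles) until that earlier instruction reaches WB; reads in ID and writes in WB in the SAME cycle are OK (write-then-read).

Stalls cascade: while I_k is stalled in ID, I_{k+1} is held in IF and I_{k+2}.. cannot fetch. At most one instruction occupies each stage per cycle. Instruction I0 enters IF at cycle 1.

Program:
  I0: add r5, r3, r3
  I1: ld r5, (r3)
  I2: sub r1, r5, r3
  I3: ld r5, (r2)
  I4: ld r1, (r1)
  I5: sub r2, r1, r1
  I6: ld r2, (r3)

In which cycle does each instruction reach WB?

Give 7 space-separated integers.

I0 add r5 <- r3,r3: IF@1 ID@2 stall=0 (-) EX@3 MEM@4 WB@5
I1 ld r5 <- r3: IF@2 ID@3 stall=0 (-) EX@4 MEM@5 WB@6
I2 sub r1 <- r5,r3: IF@3 ID@4 stall=2 (RAW on I1.r5 (WB@6)) EX@7 MEM@8 WB@9
I3 ld r5 <- r2: IF@4 ID@7 stall=0 (-) EX@8 MEM@9 WB@10
I4 ld r1 <- r1: IF@7 ID@8 stall=1 (RAW on I2.r1 (WB@9)) EX@10 MEM@11 WB@12
I5 sub r2 <- r1,r1: IF@8 ID@10 stall=2 (RAW on I4.r1 (WB@12)) EX@13 MEM@14 WB@15
I6 ld r2 <- r3: IF@10 ID@13 stall=0 (-) EX@14 MEM@15 WB@16

Answer: 5 6 9 10 12 15 16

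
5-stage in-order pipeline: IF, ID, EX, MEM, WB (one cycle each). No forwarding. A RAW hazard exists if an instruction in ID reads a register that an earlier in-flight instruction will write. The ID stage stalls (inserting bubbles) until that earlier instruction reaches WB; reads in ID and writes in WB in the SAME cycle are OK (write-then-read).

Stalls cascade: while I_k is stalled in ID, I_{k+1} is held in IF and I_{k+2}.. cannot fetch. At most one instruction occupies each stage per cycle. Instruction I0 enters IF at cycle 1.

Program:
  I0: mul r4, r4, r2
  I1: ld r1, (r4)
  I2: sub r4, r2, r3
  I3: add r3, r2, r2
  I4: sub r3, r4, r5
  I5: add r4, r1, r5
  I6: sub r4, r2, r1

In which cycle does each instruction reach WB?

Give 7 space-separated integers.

Answer: 5 8 9 10 12 13 14

Derivation:
I0 mul r4 <- r4,r2: IF@1 ID@2 stall=0 (-) EX@3 MEM@4 WB@5
I1 ld r1 <- r4: IF@2 ID@3 stall=2 (RAW on I0.r4 (WB@5)) EX@6 MEM@7 WB@8
I2 sub r4 <- r2,r3: IF@3 ID@6 stall=0 (-) EX@7 MEM@8 WB@9
I3 add r3 <- r2,r2: IF@6 ID@7 stall=0 (-) EX@8 MEM@9 WB@10
I4 sub r3 <- r4,r5: IF@7 ID@8 stall=1 (RAW on I2.r4 (WB@9)) EX@10 MEM@11 WB@12
I5 add r4 <- r1,r5: IF@8 ID@10 stall=0 (-) EX@11 MEM@12 WB@13
I6 sub r4 <- r2,r1: IF@10 ID@11 stall=0 (-) EX@12 MEM@13 WB@14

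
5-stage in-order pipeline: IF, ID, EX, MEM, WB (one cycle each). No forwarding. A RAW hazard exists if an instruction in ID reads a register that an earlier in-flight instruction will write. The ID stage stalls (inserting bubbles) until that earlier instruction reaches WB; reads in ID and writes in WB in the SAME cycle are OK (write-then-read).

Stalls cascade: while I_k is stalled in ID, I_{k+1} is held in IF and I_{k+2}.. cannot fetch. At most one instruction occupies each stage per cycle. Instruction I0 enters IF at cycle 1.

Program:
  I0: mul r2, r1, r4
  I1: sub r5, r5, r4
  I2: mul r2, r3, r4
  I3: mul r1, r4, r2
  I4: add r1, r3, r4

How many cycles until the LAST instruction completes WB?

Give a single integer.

I0 mul r2 <- r1,r4: IF@1 ID@2 stall=0 (-) EX@3 MEM@4 WB@5
I1 sub r5 <- r5,r4: IF@2 ID@3 stall=0 (-) EX@4 MEM@5 WB@6
I2 mul r2 <- r3,r4: IF@3 ID@4 stall=0 (-) EX@5 MEM@6 WB@7
I3 mul r1 <- r4,r2: IF@4 ID@5 stall=2 (RAW on I2.r2 (WB@7)) EX@8 MEM@9 WB@10
I4 add r1 <- r3,r4: IF@5 ID@8 stall=0 (-) EX@9 MEM@10 WB@11

Answer: 11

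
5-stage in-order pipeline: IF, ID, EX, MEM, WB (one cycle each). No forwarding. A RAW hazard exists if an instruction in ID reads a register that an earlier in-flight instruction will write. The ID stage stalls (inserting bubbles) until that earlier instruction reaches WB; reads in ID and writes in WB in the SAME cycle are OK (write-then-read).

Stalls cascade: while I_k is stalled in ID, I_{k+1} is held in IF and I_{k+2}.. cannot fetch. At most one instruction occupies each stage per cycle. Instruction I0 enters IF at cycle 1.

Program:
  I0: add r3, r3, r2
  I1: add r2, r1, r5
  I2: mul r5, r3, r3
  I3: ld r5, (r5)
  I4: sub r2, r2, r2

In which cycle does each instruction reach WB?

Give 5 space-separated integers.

I0 add r3 <- r3,r2: IF@1 ID@2 stall=0 (-) EX@3 MEM@4 WB@5
I1 add r2 <- r1,r5: IF@2 ID@3 stall=0 (-) EX@4 MEM@5 WB@6
I2 mul r5 <- r3,r3: IF@3 ID@4 stall=1 (RAW on I0.r3 (WB@5)) EX@6 MEM@7 WB@8
I3 ld r5 <- r5: IF@4 ID@6 stall=2 (RAW on I2.r5 (WB@8)) EX@9 MEM@10 WB@11
I4 sub r2 <- r2,r2: IF@6 ID@9 stall=0 (-) EX@10 MEM@11 WB@12

Answer: 5 6 8 11 12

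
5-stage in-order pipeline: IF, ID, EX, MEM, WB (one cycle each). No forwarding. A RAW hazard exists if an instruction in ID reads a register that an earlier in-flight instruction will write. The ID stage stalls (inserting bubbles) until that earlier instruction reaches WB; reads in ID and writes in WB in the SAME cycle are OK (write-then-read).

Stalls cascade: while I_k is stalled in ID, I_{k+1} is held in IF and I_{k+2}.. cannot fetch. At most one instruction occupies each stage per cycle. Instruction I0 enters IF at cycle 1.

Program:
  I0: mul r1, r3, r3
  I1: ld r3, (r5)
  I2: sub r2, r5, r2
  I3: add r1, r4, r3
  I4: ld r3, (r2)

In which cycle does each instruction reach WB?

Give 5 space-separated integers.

Answer: 5 6 7 9 10

Derivation:
I0 mul r1 <- r3,r3: IF@1 ID@2 stall=0 (-) EX@3 MEM@4 WB@5
I1 ld r3 <- r5: IF@2 ID@3 stall=0 (-) EX@4 MEM@5 WB@6
I2 sub r2 <- r5,r2: IF@3 ID@4 stall=0 (-) EX@5 MEM@6 WB@7
I3 add r1 <- r4,r3: IF@4 ID@5 stall=1 (RAW on I1.r3 (WB@6)) EX@7 MEM@8 WB@9
I4 ld r3 <- r2: IF@5 ID@7 stall=0 (-) EX@8 MEM@9 WB@10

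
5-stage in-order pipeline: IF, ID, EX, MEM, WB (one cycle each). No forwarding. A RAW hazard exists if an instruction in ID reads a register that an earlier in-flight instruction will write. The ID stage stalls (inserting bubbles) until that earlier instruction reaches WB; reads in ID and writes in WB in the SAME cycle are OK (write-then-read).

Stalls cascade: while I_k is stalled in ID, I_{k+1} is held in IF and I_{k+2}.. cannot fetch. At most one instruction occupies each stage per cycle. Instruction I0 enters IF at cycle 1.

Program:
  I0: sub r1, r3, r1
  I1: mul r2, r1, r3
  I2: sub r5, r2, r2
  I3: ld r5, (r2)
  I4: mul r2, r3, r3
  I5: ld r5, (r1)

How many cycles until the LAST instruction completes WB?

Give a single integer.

I0 sub r1 <- r3,r1: IF@1 ID@2 stall=0 (-) EX@3 MEM@4 WB@5
I1 mul r2 <- r1,r3: IF@2 ID@3 stall=2 (RAW on I0.r1 (WB@5)) EX@6 MEM@7 WB@8
I2 sub r5 <- r2,r2: IF@3 ID@6 stall=2 (RAW on I1.r2 (WB@8)) EX@9 MEM@10 WB@11
I3 ld r5 <- r2: IF@6 ID@9 stall=0 (-) EX@10 MEM@11 WB@12
I4 mul r2 <- r3,r3: IF@9 ID@10 stall=0 (-) EX@11 MEM@12 WB@13
I5 ld r5 <- r1: IF@10 ID@11 stall=0 (-) EX@12 MEM@13 WB@14

Answer: 14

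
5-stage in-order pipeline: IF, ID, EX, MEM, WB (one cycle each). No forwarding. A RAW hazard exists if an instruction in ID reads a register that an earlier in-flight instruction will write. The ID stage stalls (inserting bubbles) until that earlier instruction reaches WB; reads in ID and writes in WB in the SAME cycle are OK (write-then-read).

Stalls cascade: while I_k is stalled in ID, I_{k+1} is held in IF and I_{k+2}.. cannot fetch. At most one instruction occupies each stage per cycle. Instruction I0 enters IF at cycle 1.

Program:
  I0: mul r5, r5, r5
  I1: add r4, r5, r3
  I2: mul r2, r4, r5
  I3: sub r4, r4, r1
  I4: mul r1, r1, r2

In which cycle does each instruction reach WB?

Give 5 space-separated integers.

Answer: 5 8 11 12 14

Derivation:
I0 mul r5 <- r5,r5: IF@1 ID@2 stall=0 (-) EX@3 MEM@4 WB@5
I1 add r4 <- r5,r3: IF@2 ID@3 stall=2 (RAW on I0.r5 (WB@5)) EX@6 MEM@7 WB@8
I2 mul r2 <- r4,r5: IF@3 ID@6 stall=2 (RAW on I1.r4 (WB@8)) EX@9 MEM@10 WB@11
I3 sub r4 <- r4,r1: IF@6 ID@9 stall=0 (-) EX@10 MEM@11 WB@12
I4 mul r1 <- r1,r2: IF@9 ID@10 stall=1 (RAW on I2.r2 (WB@11)) EX@12 MEM@13 WB@14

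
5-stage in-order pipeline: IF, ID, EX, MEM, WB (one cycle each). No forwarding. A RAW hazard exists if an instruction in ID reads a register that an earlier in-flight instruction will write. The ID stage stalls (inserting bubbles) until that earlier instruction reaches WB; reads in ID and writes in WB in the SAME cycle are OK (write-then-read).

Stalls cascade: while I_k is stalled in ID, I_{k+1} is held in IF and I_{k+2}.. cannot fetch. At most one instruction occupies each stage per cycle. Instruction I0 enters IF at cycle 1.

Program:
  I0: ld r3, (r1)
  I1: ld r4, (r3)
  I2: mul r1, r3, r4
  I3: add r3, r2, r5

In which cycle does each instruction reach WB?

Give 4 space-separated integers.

Answer: 5 8 11 12

Derivation:
I0 ld r3 <- r1: IF@1 ID@2 stall=0 (-) EX@3 MEM@4 WB@5
I1 ld r4 <- r3: IF@2 ID@3 stall=2 (RAW on I0.r3 (WB@5)) EX@6 MEM@7 WB@8
I2 mul r1 <- r3,r4: IF@3 ID@6 stall=2 (RAW on I1.r4 (WB@8)) EX@9 MEM@10 WB@11
I3 add r3 <- r2,r5: IF@6 ID@9 stall=0 (-) EX@10 MEM@11 WB@12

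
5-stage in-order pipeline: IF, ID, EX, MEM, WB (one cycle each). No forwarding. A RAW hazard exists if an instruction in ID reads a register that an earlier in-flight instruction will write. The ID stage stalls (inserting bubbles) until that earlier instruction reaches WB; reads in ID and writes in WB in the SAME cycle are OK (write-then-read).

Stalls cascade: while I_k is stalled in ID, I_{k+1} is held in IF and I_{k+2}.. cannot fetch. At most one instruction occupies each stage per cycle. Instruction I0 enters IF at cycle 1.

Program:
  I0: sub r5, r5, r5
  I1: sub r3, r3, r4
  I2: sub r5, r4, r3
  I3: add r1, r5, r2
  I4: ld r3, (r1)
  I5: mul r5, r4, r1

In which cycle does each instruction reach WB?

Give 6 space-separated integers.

I0 sub r5 <- r5,r5: IF@1 ID@2 stall=0 (-) EX@3 MEM@4 WB@5
I1 sub r3 <- r3,r4: IF@2 ID@3 stall=0 (-) EX@4 MEM@5 WB@6
I2 sub r5 <- r4,r3: IF@3 ID@4 stall=2 (RAW on I1.r3 (WB@6)) EX@7 MEM@8 WB@9
I3 add r1 <- r5,r2: IF@4 ID@7 stall=2 (RAW on I2.r5 (WB@9)) EX@10 MEM@11 WB@12
I4 ld r3 <- r1: IF@7 ID@10 stall=2 (RAW on I3.r1 (WB@12)) EX@13 MEM@14 WB@15
I5 mul r5 <- r4,r1: IF@10 ID@13 stall=0 (-) EX@14 MEM@15 WB@16

Answer: 5 6 9 12 15 16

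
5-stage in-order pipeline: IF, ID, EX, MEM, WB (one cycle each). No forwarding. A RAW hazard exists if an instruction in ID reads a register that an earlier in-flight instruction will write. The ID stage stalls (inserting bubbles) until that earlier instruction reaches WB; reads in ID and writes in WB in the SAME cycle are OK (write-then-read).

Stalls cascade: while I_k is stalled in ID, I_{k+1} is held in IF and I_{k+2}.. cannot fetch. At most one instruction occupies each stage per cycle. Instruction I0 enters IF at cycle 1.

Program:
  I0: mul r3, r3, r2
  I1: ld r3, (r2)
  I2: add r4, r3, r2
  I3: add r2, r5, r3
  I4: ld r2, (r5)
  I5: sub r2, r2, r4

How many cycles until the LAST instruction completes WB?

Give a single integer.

Answer: 14

Derivation:
I0 mul r3 <- r3,r2: IF@1 ID@2 stall=0 (-) EX@3 MEM@4 WB@5
I1 ld r3 <- r2: IF@2 ID@3 stall=0 (-) EX@4 MEM@5 WB@6
I2 add r4 <- r3,r2: IF@3 ID@4 stall=2 (RAW on I1.r3 (WB@6)) EX@7 MEM@8 WB@9
I3 add r2 <- r5,r3: IF@4 ID@7 stall=0 (-) EX@8 MEM@9 WB@10
I4 ld r2 <- r5: IF@7 ID@8 stall=0 (-) EX@9 MEM@10 WB@11
I5 sub r2 <- r2,r4: IF@8 ID@9 stall=2 (RAW on I4.r2 (WB@11)) EX@12 MEM@13 WB@14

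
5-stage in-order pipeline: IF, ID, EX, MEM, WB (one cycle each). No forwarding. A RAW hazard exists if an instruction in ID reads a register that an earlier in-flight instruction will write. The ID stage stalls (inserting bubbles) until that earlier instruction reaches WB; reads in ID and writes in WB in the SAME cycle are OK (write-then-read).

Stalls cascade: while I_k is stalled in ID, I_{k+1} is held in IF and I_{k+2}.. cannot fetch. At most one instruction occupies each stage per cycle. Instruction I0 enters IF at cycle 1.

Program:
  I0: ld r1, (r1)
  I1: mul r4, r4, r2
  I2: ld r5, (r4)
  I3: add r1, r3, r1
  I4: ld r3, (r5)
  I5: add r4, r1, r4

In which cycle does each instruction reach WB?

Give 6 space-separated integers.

Answer: 5 6 9 10 12 13

Derivation:
I0 ld r1 <- r1: IF@1 ID@2 stall=0 (-) EX@3 MEM@4 WB@5
I1 mul r4 <- r4,r2: IF@2 ID@3 stall=0 (-) EX@4 MEM@5 WB@6
I2 ld r5 <- r4: IF@3 ID@4 stall=2 (RAW on I1.r4 (WB@6)) EX@7 MEM@8 WB@9
I3 add r1 <- r3,r1: IF@4 ID@7 stall=0 (-) EX@8 MEM@9 WB@10
I4 ld r3 <- r5: IF@7 ID@8 stall=1 (RAW on I2.r5 (WB@9)) EX@10 MEM@11 WB@12
I5 add r4 <- r1,r4: IF@8 ID@10 stall=0 (-) EX@11 MEM@12 WB@13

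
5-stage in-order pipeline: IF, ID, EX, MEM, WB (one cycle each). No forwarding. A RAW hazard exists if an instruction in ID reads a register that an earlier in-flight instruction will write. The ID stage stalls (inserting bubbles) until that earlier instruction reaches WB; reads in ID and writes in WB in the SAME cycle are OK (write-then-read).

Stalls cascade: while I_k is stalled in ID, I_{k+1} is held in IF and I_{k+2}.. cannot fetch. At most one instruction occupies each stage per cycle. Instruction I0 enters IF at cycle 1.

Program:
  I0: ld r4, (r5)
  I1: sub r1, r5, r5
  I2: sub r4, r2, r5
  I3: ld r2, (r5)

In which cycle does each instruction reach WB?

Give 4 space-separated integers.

Answer: 5 6 7 8

Derivation:
I0 ld r4 <- r5: IF@1 ID@2 stall=0 (-) EX@3 MEM@4 WB@5
I1 sub r1 <- r5,r5: IF@2 ID@3 stall=0 (-) EX@4 MEM@5 WB@6
I2 sub r4 <- r2,r5: IF@3 ID@4 stall=0 (-) EX@5 MEM@6 WB@7
I3 ld r2 <- r5: IF@4 ID@5 stall=0 (-) EX@6 MEM@7 WB@8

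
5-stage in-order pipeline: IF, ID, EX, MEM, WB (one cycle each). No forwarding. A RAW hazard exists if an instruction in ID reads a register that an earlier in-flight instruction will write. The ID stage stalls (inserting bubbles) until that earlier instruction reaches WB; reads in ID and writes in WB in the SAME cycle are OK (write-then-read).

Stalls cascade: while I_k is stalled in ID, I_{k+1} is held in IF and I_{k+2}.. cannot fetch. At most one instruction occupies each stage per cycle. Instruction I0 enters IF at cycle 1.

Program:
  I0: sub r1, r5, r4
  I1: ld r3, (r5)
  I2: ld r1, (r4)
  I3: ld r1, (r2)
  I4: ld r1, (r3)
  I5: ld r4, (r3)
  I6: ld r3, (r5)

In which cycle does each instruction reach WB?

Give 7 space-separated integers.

Answer: 5 6 7 8 9 10 11

Derivation:
I0 sub r1 <- r5,r4: IF@1 ID@2 stall=0 (-) EX@3 MEM@4 WB@5
I1 ld r3 <- r5: IF@2 ID@3 stall=0 (-) EX@4 MEM@5 WB@6
I2 ld r1 <- r4: IF@3 ID@4 stall=0 (-) EX@5 MEM@6 WB@7
I3 ld r1 <- r2: IF@4 ID@5 stall=0 (-) EX@6 MEM@7 WB@8
I4 ld r1 <- r3: IF@5 ID@6 stall=0 (-) EX@7 MEM@8 WB@9
I5 ld r4 <- r3: IF@6 ID@7 stall=0 (-) EX@8 MEM@9 WB@10
I6 ld r3 <- r5: IF@7 ID@8 stall=0 (-) EX@9 MEM@10 WB@11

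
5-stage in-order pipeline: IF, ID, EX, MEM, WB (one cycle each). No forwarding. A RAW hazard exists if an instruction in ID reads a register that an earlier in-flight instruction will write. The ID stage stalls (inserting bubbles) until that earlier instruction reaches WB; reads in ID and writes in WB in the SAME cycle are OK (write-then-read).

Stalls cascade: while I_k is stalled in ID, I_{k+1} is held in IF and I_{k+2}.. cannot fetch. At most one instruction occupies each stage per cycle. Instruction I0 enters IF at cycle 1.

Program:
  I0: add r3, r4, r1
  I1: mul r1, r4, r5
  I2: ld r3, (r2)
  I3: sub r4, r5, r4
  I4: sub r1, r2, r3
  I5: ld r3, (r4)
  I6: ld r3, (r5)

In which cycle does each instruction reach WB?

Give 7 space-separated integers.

Answer: 5 6 7 8 10 11 12

Derivation:
I0 add r3 <- r4,r1: IF@1 ID@2 stall=0 (-) EX@3 MEM@4 WB@5
I1 mul r1 <- r4,r5: IF@2 ID@3 stall=0 (-) EX@4 MEM@5 WB@6
I2 ld r3 <- r2: IF@3 ID@4 stall=0 (-) EX@5 MEM@6 WB@7
I3 sub r4 <- r5,r4: IF@4 ID@5 stall=0 (-) EX@6 MEM@7 WB@8
I4 sub r1 <- r2,r3: IF@5 ID@6 stall=1 (RAW on I2.r3 (WB@7)) EX@8 MEM@9 WB@10
I5 ld r3 <- r4: IF@6 ID@8 stall=0 (-) EX@9 MEM@10 WB@11
I6 ld r3 <- r5: IF@8 ID@9 stall=0 (-) EX@10 MEM@11 WB@12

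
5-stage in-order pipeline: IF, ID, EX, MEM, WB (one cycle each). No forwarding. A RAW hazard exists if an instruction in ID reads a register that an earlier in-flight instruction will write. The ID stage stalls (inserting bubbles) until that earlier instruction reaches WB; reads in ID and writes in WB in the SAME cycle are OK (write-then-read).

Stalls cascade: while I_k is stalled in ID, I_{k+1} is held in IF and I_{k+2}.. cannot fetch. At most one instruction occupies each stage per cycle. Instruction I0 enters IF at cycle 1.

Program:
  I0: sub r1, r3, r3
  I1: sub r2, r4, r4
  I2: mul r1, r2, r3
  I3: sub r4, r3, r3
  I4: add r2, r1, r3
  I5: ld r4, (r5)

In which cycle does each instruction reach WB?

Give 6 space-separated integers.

I0 sub r1 <- r3,r3: IF@1 ID@2 stall=0 (-) EX@3 MEM@4 WB@5
I1 sub r2 <- r4,r4: IF@2 ID@3 stall=0 (-) EX@4 MEM@5 WB@6
I2 mul r1 <- r2,r3: IF@3 ID@4 stall=2 (RAW on I1.r2 (WB@6)) EX@7 MEM@8 WB@9
I3 sub r4 <- r3,r3: IF@4 ID@7 stall=0 (-) EX@8 MEM@9 WB@10
I4 add r2 <- r1,r3: IF@7 ID@8 stall=1 (RAW on I2.r1 (WB@9)) EX@10 MEM@11 WB@12
I5 ld r4 <- r5: IF@8 ID@10 stall=0 (-) EX@11 MEM@12 WB@13

Answer: 5 6 9 10 12 13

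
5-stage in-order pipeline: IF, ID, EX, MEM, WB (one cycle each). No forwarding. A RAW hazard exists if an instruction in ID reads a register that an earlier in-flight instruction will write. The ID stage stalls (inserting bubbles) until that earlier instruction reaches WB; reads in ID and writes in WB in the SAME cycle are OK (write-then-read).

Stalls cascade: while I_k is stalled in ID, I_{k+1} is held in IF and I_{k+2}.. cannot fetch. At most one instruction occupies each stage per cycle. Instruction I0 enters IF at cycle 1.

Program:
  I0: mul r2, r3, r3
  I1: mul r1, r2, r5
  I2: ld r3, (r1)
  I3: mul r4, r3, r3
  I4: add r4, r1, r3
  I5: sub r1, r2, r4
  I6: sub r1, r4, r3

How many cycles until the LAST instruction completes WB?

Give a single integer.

I0 mul r2 <- r3,r3: IF@1 ID@2 stall=0 (-) EX@3 MEM@4 WB@5
I1 mul r1 <- r2,r5: IF@2 ID@3 stall=2 (RAW on I0.r2 (WB@5)) EX@6 MEM@7 WB@8
I2 ld r3 <- r1: IF@3 ID@6 stall=2 (RAW on I1.r1 (WB@8)) EX@9 MEM@10 WB@11
I3 mul r4 <- r3,r3: IF@6 ID@9 stall=2 (RAW on I2.r3 (WB@11)) EX@12 MEM@13 WB@14
I4 add r4 <- r1,r3: IF@9 ID@12 stall=0 (-) EX@13 MEM@14 WB@15
I5 sub r1 <- r2,r4: IF@12 ID@13 stall=2 (RAW on I4.r4 (WB@15)) EX@16 MEM@17 WB@18
I6 sub r1 <- r4,r3: IF@13 ID@16 stall=0 (-) EX@17 MEM@18 WB@19

Answer: 19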